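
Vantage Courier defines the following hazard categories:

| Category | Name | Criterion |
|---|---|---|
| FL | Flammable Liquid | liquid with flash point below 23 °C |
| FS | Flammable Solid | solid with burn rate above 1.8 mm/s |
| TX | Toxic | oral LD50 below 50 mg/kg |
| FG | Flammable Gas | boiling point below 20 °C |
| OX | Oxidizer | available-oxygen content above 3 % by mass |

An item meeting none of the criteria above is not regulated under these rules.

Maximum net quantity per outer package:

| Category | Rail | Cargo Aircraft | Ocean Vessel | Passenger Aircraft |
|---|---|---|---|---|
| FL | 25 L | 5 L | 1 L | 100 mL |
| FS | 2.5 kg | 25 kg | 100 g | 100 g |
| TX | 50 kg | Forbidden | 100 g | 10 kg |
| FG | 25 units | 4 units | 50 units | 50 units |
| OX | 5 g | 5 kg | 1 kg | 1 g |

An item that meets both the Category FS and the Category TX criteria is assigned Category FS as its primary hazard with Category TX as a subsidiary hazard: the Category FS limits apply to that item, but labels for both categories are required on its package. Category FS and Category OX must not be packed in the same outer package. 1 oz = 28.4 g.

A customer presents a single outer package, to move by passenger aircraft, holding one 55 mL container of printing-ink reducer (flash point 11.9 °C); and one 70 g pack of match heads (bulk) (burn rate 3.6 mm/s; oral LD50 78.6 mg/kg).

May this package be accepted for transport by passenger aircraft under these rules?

Flash point 11.9 °C meets the Category FL criterion (Flammable Liquid), so the printing-ink reducer is Category FL.
Burn rate 3.6 mm/s meets the Category FS criterion (Flammable Solid), so the match heads (bulk) are Category FS.
Category FS quantity: 70 g.
That is within the Category FS passenger aircraft limit of 100 g.
Category FL quantity: 55 mL.
55 mL is within the passenger aircraft limit of 100 mL for Category FL.
The segregation rule (Category FS with Category OX) does not apply to Category FS with Category FL.
Every hazard category is within its passenger aircraft limit and no segregation rule is violated.

Yes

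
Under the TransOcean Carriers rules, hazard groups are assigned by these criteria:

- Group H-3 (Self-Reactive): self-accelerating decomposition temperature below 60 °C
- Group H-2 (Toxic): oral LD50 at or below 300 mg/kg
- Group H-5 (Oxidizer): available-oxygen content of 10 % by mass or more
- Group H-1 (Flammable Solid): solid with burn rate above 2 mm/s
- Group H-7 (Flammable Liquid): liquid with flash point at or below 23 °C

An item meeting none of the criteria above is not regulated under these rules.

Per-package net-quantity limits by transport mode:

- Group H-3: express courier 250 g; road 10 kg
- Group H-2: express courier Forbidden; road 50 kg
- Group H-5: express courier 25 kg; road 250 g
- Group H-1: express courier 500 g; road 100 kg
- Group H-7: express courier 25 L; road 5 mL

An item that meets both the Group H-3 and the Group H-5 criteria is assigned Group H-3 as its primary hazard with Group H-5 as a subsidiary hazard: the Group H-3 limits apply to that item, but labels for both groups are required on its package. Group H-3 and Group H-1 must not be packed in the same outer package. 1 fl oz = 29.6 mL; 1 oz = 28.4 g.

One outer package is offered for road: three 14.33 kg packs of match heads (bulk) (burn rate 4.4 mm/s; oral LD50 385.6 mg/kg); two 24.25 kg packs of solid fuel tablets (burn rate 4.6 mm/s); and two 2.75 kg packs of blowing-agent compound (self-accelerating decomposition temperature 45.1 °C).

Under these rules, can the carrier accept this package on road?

No

With burn rate 4.4 mm/s (> 2 mm/s), the match heads (bulk) fall in Group H-1.
The solid fuel tablets have burn rate 4.6 mm/s, which is > 2 mm/s, so they are Group H-1 (Flammable Solid).
The blowing-agent compound has self-accelerating decomposition temperature 45.1 °C, which is < 60 °C, so it is Group H-3 (Self-Reactive).
Group H-3 quantity: two 2.75 kg packs = 5.5 kg.
5.5 kg ≤ 10 kg (road limit, Group H-3) — within limit.
Total Group H-1: (three 14.33 kg packs = 42.99 kg) + (two 24.25 kg packs = 48.5 kg) = 91.49 kg.
That is within the Group H-1 road limit of 100 kg.
Group H-3 and Group H-1 may not share an outer package.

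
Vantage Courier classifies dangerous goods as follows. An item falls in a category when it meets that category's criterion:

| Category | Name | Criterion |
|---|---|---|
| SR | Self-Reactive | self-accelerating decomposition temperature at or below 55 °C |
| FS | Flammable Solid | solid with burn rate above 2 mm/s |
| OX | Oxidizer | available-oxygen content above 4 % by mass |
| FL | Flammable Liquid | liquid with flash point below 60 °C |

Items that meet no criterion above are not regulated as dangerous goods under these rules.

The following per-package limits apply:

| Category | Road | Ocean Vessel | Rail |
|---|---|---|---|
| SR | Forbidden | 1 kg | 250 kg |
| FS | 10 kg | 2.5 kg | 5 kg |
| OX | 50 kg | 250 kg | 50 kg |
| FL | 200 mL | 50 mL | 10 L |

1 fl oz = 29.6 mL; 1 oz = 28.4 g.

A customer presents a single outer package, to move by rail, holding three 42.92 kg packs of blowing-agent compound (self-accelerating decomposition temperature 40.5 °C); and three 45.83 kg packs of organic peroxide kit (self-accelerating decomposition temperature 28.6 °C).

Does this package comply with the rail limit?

Self-accelerating decomposition temperature 40.5 °C meets the Category SR criterion (Self-Reactive), so the blowing-agent compound is Category SR.
With self-accelerating decomposition temperature 28.6 °C (≤ 55 °C), the organic peroxide kit falls in Category SR.
Total Category SR: (three 42.92 kg packs = 128.76 kg) + (three 45.83 kg packs = 137.49 kg) = 266.25 kg.
266.25 kg > 250 kg (rail limit, Category SR) — over the limit.

No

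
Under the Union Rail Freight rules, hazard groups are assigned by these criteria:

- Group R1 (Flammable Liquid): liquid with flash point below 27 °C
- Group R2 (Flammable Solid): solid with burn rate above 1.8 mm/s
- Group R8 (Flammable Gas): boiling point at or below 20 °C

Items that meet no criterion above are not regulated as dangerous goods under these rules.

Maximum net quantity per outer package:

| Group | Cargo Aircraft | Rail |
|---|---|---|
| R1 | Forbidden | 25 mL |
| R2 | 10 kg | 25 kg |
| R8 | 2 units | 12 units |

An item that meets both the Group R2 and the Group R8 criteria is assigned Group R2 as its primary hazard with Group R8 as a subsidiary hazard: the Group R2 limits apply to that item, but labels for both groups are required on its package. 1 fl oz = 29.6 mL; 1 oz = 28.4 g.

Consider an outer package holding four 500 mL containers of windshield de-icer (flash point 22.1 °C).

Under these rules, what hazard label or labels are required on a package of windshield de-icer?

With flash point 22.1 °C (< 27 °C), the windshield de-icer falls in Group R1.
Only the Group R1 label is required.

Group R1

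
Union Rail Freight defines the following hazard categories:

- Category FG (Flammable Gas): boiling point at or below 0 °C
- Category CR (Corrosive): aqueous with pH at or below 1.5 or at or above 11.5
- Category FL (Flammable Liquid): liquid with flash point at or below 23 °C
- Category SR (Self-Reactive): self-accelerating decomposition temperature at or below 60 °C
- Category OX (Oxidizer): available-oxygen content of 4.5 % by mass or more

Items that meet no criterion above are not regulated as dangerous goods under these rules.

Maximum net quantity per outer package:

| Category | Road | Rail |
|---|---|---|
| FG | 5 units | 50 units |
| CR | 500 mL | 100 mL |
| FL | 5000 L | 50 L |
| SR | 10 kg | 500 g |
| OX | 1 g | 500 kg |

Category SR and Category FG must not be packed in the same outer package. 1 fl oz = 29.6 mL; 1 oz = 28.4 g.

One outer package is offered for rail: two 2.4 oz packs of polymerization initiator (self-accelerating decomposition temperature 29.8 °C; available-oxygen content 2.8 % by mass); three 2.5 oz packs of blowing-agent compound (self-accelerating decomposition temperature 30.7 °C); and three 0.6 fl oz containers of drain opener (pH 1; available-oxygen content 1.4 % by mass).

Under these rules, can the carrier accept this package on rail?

With self-accelerating decomposition temperature 29.8 °C (≤ 60 °C), the polymerization initiator falls in Category SR.
Self-accelerating decomposition temperature 30.7 °C meets the Category SR criterion (Self-Reactive), so the blowing-agent compound is Category SR.
The drain opener has pH 1, which is ≤ 1.5, so it is Category CR (Corrosive).
Total Category SR: (two 2.4 oz packs = 136.32 g) + (three 2.5 oz packs = 213 g) = 349.32 g.
That is within the Category SR rail limit of 500 g.
Category CR quantity: three 0.6 fl oz containers = 53.28 mL.
That is within the Category CR rail limit of 100 mL.
The segregation rule (Category SR with Category FG) does not apply to Category SR with Category CR.
Every hazard category is within its rail limit and no segregation rule is violated.

Yes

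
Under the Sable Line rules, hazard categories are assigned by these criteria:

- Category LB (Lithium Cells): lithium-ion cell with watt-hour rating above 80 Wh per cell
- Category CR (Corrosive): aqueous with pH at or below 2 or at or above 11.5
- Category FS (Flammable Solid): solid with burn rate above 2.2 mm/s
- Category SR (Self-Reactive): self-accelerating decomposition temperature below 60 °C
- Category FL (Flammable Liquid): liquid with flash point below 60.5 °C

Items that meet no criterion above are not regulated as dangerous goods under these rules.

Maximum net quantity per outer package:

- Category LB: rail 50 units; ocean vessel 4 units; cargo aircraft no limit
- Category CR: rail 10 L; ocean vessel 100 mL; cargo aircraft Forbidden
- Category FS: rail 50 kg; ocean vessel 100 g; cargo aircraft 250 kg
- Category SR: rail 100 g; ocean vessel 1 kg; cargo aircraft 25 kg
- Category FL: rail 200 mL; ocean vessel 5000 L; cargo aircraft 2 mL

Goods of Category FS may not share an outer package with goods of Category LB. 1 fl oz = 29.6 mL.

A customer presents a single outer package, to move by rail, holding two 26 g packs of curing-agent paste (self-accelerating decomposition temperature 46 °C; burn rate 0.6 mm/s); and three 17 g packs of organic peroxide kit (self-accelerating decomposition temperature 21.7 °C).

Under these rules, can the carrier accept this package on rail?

No

The curing-agent paste has self-accelerating decomposition temperature 46 °C, which is < 60 °C, so it is Category SR (Self-Reactive).
The organic peroxide kit has self-accelerating decomposition temperature 21.7 °C, which is < 60 °C, so it is Category SR (Self-Reactive).
Category SR net quantity: (two 26 g packs = 52 g) + (three 17 g packs = 51 g) = 103 g.
103 g > 100 g (rail limit, Category SR) — over the limit.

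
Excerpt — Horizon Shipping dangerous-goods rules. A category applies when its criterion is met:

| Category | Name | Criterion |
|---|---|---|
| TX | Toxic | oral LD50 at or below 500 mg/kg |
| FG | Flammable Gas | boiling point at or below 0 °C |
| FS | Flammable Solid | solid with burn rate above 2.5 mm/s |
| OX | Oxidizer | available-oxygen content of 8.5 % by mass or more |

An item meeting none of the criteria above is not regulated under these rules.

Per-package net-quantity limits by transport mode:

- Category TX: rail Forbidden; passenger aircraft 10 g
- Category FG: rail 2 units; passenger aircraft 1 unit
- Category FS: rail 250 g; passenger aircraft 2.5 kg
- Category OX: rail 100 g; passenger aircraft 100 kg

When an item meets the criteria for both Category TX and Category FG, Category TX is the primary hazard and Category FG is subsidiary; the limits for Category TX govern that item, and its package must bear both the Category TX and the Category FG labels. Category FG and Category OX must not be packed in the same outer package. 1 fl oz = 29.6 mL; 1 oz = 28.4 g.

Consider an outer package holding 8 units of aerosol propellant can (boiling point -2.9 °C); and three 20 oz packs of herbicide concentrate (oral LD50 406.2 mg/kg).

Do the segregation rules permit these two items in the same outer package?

Boiling point -2.9 °C meets the Category FG criterion (Flammable Gas), so the aerosol propellant can is Category FG.
The herbicide concentrate has oral LD50 406.2 mg/kg, which is ≤ 500 mg/kg, so it is Category TX (Toxic).
No segregation rule bars Category FG with Category TX.

Yes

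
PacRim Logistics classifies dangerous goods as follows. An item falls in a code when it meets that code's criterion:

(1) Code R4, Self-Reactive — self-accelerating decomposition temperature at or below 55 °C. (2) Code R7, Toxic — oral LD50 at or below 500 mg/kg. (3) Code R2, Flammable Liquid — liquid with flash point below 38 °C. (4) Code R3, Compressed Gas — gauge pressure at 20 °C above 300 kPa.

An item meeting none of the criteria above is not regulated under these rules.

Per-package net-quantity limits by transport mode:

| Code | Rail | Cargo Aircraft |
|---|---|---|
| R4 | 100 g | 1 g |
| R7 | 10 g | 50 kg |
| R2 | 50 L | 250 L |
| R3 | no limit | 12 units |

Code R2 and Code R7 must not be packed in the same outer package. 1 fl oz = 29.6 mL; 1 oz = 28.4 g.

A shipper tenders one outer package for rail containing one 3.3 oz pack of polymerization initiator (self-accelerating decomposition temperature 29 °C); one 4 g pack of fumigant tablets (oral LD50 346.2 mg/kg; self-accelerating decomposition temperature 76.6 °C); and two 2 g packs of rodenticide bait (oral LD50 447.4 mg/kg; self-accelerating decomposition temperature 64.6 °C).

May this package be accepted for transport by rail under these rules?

Yes

Self-accelerating decomposition temperature 29 °C meets the Code R4 criterion (Self-Reactive), so the polymerization initiator is Code R4.
The fumigant tablets have oral LD50 346.2 mg/kg, which is ≤ 500 mg/kg, so they are Code R7 (Toxic).
Rodenticide bait: oral LD50 447.4 mg/kg ≤ 500 mg/kg → Code R7 (Toxic).
Code R4 quantity: one 3.3 oz pack = 93.72 g.
93.72 g is within the rail limit of 100 g for Code R4.
Total Code R7: 4 g + (two 2 g packs = 4 g) = 8 g.
8 g ≤ 10 g (rail limit, Code R7) — within limit.
The segregation rule (Code R2 with Code R7) does not apply to Code R4 with Code R7.
Every hazard code is within its rail limit and no segregation rule is violated.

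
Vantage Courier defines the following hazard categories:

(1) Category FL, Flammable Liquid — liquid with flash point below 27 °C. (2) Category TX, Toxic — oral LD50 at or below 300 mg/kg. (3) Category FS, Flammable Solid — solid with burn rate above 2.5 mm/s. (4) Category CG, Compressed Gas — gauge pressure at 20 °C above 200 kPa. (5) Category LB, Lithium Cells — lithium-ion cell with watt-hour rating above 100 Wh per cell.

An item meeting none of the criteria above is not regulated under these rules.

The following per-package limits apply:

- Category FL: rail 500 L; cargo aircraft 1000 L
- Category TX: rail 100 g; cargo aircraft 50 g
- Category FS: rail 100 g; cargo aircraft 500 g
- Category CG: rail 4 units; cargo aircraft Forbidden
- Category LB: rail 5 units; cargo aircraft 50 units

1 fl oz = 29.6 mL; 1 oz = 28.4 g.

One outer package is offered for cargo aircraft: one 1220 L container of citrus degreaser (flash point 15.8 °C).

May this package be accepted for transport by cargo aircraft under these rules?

No

Flash point 15.8 °C meets the Category FL criterion (Flammable Liquid), so the citrus degreaser is Category FL.
Category FL quantity: 1220 L.
1220 L exceeds the cargo aircraft limit of 1000 L for Category FL.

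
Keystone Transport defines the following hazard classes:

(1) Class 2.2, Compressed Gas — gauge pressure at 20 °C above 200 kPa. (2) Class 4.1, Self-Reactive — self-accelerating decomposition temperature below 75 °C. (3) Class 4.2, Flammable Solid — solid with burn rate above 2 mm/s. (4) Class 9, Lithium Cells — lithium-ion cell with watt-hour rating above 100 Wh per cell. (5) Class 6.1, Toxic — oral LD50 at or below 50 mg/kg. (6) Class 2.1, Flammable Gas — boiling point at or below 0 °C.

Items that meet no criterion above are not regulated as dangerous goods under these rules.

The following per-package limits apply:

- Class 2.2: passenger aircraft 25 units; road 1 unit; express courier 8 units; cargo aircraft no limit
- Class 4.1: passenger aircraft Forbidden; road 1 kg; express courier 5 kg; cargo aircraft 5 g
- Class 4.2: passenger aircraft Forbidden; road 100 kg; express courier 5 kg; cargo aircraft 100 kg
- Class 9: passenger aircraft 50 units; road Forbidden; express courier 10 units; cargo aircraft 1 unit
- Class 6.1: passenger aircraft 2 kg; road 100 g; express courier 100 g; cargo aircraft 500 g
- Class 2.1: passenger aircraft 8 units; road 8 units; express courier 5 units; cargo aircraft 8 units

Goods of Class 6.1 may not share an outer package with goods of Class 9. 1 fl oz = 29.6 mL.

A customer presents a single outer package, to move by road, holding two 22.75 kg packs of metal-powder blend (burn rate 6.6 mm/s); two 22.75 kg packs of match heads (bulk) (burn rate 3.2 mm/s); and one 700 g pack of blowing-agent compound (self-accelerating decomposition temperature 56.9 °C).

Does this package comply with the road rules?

Yes

Burn rate 6.6 mm/s meets the Class 4.2 criterion (Flammable Solid), so the metal-powder blend is Class 4.2.
The match heads (bulk) have burn rate 3.2 mm/s, which is > 2 mm/s, so they are Class 4.2 (Flammable Solid).
With self-accelerating decomposition temperature 56.9 °C (< 75 °C), the blowing-agent compound falls in Class 4.1.
Class 4.1 quantity: 700 g.
That is within the Class 4.1 road limit of 1 kg.
Total Class 4.2: (two 22.75 kg packs = 45.5 kg) + (two 22.75 kg packs = 45.5 kg) = 91 kg.
That is within the Class 4.2 road limit of 100 kg.
The segregation rule (Class 6.1 with Class 9) does not apply to Class 4.1 with Class 4.2.
Every hazard class is within its road limit and no segregation rule is violated.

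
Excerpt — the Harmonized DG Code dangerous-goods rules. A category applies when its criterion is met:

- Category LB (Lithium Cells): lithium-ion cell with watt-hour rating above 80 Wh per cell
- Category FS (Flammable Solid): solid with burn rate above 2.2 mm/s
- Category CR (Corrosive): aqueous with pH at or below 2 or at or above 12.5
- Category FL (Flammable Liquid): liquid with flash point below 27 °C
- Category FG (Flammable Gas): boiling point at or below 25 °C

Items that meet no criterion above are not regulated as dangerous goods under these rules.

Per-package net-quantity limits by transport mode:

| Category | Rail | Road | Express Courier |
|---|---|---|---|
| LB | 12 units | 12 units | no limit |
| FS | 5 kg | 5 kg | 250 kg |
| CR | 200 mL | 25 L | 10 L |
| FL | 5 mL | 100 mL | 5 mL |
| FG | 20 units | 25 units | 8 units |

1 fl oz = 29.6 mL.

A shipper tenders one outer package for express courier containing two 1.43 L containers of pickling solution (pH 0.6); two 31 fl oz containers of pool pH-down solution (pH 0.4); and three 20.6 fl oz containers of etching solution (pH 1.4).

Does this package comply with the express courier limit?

Pickling solution: pH 0.6 ≤ 2 → Category CR (Corrosive).
With pH 0.4 (≤ 2), the pool pH-down solution falls in Category CR.
Etching solution: pH 1.4 ≤ 2 → Category CR (Corrosive).
Total Category CR: (two 1.43 L containers = 2.86 L) + (two 31 fl oz containers = 1835.2 mL) + (three 20.6 fl oz containers = 1829.28 mL) = 6524.48 mL.
That is within the Category CR express courier limit of 10 L.

Yes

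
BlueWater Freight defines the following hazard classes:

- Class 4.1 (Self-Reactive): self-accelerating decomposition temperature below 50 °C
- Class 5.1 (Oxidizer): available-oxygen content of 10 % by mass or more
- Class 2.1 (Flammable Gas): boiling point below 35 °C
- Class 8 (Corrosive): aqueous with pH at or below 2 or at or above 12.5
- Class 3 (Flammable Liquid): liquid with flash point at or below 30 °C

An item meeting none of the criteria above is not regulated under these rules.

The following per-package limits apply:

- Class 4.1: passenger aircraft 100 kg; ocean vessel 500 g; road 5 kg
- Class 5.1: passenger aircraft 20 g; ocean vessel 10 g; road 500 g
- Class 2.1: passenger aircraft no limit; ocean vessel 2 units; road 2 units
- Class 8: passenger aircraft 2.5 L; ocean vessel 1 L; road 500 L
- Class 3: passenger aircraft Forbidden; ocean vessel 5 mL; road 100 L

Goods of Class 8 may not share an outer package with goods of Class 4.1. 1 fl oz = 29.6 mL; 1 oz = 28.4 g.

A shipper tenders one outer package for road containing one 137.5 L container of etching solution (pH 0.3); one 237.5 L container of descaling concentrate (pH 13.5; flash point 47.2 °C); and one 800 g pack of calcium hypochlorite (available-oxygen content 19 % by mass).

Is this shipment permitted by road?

The etching solution has pH 0.3, which is ≤ 2, so it is Class 8 (Corrosive).
Descaling concentrate: pH 13.5 ≥ 12.5 → Class 8 (Corrosive).
The calcium hypochlorite has available-oxygen content 19 % by mass, which is ≥ 10 % by mass, so it is Class 5.1 (Oxidizer).
Class 5.1 quantity: 800 g.
That exceeds the Class 5.1 road limit of 500 g.
Class 8 net quantity: 137.5 L + 237.5 L = 375 L.
375 L ≤ 500 L (road limit, Class 8) — within limit.
The segregation rule (Class 8 with Class 4.1) does not apply to Class 5.1 with Class 8.

No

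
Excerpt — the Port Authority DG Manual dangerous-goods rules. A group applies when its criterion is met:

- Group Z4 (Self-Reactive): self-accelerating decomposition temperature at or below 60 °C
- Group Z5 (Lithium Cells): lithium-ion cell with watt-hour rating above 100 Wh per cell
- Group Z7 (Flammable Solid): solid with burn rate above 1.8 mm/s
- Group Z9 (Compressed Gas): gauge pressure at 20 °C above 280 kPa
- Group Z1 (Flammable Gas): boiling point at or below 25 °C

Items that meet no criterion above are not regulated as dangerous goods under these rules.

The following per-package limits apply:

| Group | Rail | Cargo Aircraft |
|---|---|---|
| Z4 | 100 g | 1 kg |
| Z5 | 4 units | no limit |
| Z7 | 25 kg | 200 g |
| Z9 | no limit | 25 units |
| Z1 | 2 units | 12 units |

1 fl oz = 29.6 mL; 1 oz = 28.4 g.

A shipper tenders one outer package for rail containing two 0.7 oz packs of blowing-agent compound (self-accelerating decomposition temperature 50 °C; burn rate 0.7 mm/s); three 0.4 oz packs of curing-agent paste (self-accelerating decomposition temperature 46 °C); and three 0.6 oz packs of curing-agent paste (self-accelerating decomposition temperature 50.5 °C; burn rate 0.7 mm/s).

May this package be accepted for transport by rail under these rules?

No

With self-accelerating decomposition temperature 50 °C (≤ 60 °C), the blowing-agent compound falls in Group Z4.
With self-accelerating decomposition temperature 46 °C (≤ 60 °C), the curing-agent paste falls in Group Z4.
The curing-agent paste has self-accelerating decomposition temperature 50.5 °C, which is ≤ 60 °C, so it is Group Z4 (Self-Reactive).
Group Z4 net quantity: (two 0.7 oz packs = 39.76 g) + (three 0.4 oz packs = 34.08 g) + (three 0.6 oz packs = 51.12 g) = 124.96 g.
That exceeds the Group Z4 rail limit of 100 g.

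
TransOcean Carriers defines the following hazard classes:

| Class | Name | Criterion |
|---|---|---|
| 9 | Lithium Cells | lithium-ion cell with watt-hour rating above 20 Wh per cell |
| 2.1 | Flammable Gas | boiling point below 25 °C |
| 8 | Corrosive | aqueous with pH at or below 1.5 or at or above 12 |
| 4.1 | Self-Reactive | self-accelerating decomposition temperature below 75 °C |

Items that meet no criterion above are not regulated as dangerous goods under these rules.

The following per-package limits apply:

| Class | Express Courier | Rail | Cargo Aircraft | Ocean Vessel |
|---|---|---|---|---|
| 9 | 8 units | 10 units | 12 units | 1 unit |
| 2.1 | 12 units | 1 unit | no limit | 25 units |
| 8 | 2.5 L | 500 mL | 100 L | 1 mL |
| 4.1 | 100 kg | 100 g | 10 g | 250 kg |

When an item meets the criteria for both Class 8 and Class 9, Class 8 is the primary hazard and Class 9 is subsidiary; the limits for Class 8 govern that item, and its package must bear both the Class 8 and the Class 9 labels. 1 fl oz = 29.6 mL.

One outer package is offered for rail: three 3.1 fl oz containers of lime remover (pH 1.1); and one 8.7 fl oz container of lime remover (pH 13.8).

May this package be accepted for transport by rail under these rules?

With pH 1.1 (≤ 1.5), the lime remover falls in Class 8.
Lime remover: pH 13.8 ≥ 12 → Class 8 (Corrosive).
Total Class 8: (three 3.1 fl oz containers = 275.28 mL) + (one 8.7 fl oz container = 257.52 mL) = 532.8 mL.
532.8 mL exceeds the rail limit of 500 mL for Class 8.

No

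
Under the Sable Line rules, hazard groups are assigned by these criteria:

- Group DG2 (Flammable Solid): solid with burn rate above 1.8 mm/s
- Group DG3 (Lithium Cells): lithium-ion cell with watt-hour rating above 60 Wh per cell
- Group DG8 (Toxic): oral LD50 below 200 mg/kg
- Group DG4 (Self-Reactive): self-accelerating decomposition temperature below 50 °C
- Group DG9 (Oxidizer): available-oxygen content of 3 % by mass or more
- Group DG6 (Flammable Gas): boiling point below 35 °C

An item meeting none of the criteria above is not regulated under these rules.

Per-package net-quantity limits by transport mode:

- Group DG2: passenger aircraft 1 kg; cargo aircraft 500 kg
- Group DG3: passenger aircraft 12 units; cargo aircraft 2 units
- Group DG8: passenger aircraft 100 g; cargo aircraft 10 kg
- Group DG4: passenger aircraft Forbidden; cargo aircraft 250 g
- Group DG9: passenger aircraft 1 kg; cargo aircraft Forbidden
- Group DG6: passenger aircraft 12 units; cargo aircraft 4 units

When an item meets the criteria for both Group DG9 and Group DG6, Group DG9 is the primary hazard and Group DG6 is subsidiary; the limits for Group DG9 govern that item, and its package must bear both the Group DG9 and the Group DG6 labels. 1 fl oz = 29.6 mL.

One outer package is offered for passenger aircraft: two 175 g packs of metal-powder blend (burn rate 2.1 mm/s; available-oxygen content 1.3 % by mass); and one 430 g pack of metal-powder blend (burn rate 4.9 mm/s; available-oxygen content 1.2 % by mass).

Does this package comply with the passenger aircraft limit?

Yes

Burn rate 2.1 mm/s meets the Group DG2 criterion (Flammable Solid), so the metal-powder blend is Group DG2.
Burn rate 4.9 mm/s meets the Group DG2 criterion (Flammable Solid), so the metal-powder blend is Group DG2.
Group DG2 net quantity: (two 175 g packs = 350 g) + 430 g = 780 g.
780 g is within the passenger aircraft limit of 1 kg for Group DG2.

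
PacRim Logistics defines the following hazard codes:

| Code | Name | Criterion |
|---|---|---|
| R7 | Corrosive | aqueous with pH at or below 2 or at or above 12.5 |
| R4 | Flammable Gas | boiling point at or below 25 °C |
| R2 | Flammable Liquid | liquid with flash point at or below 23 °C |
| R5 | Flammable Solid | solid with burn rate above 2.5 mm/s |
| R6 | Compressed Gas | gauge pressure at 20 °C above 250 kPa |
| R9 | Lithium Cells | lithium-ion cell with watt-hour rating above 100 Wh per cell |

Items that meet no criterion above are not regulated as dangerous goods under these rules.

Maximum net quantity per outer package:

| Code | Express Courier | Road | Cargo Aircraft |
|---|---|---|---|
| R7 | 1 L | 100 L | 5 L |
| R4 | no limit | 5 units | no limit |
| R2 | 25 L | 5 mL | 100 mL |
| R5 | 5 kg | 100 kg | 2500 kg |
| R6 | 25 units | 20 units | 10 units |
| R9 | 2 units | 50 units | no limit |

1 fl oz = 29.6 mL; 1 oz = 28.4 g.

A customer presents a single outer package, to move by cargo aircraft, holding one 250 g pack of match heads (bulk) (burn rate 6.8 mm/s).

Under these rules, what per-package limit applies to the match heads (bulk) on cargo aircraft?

The match heads (bulk) have burn rate 6.8 mm/s, which is > 2.5 mm/s, so they are Code R5 (Flammable Solid).
The cargo aircraft limit for Code R5 is 2500 kg.

2500 kg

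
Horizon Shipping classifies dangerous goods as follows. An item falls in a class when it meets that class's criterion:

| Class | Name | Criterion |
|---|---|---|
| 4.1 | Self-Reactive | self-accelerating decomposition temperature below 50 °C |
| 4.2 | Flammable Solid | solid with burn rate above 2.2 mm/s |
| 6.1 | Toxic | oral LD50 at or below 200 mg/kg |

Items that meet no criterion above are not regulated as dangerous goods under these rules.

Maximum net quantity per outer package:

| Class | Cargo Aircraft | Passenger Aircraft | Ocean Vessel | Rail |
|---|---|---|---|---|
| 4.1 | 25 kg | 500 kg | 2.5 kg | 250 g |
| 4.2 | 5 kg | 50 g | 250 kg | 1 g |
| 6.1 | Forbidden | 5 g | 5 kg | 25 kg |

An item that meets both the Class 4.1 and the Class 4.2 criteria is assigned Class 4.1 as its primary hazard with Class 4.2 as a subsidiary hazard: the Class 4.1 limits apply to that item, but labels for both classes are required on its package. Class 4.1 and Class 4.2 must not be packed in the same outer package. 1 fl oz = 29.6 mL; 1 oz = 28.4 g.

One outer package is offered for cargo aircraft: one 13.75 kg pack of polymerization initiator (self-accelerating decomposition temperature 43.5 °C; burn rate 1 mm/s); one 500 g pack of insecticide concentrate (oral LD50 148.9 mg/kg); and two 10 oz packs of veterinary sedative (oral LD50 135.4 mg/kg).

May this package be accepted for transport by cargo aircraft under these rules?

No

With self-accelerating decomposition temperature 43.5 °C (< 50 °C), the polymerization initiator falls in Class 4.1.
Oral LD50 148.9 mg/kg meets the Class 6.1 criterion (Toxic), so the insecticide concentrate is Class 6.1.
The veterinary sedative has oral LD50 135.4 mg/kg, which is ≤ 200 mg/kg, so it is Class 6.1 (Toxic).
Class 6.1 net quantity: 500 g + (two 10 oz packs = 568 g) = 1.068 kg.
Class 6.1 is Forbidden by cargo aircraft.
Class 4.1 quantity: 13.75 kg.
That is within the Class 4.1 cargo aircraft limit of 25 kg.
The segregation rule (Class 4.1 with Class 4.2) does not apply to Class 6.1 with Class 4.1.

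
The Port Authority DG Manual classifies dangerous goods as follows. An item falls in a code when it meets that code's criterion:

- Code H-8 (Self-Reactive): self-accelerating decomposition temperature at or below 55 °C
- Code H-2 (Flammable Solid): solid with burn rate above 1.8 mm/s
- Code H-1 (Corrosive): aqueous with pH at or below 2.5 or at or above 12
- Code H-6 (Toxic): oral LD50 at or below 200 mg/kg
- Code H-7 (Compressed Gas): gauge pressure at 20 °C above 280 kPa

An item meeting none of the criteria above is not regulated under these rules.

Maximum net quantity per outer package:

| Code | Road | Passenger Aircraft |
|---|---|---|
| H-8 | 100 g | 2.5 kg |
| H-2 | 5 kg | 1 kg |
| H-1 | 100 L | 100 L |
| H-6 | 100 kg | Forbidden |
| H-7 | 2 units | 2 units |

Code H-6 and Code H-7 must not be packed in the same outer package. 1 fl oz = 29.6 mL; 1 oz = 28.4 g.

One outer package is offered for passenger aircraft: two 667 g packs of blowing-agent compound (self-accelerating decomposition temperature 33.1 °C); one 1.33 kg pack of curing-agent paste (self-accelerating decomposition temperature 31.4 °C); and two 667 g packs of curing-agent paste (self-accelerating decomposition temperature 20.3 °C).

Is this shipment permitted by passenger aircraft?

The blowing-agent compound has self-accelerating decomposition temperature 33.1 °C, which is ≤ 55 °C, so it is Code H-8 (Self-Reactive).
Self-accelerating decomposition temperature 31.4 °C meets the Code H-8 criterion (Self-Reactive), so the curing-agent paste is Code H-8.
Self-accelerating decomposition temperature 20.3 °C meets the Code H-8 criterion (Self-Reactive), so the curing-agent paste is Code H-8.
Code H-8 net quantity: (two 667 g packs = 1.334 kg) + 1.33 kg + (two 667 g packs = 1.334 kg) = 3.998 kg.
3.998 kg > 2.5 kg (passenger aircraft limit, Code H-8) — over the limit.

No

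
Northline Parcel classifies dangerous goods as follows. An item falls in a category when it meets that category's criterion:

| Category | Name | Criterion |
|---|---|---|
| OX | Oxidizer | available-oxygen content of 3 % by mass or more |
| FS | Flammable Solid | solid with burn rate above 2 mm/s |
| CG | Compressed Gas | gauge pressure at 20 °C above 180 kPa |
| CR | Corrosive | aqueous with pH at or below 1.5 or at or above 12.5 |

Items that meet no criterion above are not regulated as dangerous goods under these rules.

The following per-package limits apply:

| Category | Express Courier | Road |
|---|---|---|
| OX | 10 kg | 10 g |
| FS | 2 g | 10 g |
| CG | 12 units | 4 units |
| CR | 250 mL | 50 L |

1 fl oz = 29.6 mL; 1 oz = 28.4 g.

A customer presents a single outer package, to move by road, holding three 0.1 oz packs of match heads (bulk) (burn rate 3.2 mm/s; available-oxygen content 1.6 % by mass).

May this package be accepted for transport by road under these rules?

Yes

Match heads (bulk): burn rate 3.2 mm/s > 2 mm/s → Category FS (Flammable Solid).
Category FS quantity: three 0.1 oz packs = 8.52 g.
8.52 g is within the road limit of 10 g for Category FS.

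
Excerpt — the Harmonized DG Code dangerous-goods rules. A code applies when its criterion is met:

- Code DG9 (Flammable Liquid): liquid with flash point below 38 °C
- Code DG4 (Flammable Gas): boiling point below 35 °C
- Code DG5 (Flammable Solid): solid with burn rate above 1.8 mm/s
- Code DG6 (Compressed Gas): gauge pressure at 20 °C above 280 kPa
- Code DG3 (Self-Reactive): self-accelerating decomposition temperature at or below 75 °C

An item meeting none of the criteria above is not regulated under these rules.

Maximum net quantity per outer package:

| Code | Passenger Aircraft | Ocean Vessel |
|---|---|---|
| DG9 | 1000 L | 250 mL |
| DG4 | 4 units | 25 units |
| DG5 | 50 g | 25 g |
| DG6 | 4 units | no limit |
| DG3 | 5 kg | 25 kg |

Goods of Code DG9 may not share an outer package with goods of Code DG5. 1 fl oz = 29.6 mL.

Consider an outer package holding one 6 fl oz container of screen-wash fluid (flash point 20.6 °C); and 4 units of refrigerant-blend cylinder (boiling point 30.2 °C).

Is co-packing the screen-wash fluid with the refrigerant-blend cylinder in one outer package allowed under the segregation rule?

Screen-wash fluid: flash point 20.6 °C < 38 °C → Code DG9 (Flammable Liquid).
Boiling point 30.2 °C meets the Code DG4 criterion (Flammable Gas), so the refrigerant-blend cylinder is Code DG4.
No segregation rule bars Code DG9 with Code DG4.

Yes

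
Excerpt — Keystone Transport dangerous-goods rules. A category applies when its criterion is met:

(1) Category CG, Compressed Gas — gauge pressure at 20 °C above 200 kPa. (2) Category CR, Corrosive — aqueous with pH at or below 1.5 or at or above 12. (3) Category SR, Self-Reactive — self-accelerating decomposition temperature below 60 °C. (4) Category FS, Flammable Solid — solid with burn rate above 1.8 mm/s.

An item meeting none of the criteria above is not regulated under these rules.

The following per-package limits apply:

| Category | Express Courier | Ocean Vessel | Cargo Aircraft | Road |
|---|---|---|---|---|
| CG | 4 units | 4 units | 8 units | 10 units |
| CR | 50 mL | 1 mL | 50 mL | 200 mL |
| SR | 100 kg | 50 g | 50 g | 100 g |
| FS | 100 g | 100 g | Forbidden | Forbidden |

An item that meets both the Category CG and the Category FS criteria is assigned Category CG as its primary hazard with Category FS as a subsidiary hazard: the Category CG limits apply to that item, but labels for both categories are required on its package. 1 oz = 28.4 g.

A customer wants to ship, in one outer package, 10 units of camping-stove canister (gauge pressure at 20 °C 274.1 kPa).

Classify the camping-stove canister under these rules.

Category CG

With gauge pressure at 20 °C 274.1 kPa (> 200 kPa), the camping-stove canister falls in Category CG.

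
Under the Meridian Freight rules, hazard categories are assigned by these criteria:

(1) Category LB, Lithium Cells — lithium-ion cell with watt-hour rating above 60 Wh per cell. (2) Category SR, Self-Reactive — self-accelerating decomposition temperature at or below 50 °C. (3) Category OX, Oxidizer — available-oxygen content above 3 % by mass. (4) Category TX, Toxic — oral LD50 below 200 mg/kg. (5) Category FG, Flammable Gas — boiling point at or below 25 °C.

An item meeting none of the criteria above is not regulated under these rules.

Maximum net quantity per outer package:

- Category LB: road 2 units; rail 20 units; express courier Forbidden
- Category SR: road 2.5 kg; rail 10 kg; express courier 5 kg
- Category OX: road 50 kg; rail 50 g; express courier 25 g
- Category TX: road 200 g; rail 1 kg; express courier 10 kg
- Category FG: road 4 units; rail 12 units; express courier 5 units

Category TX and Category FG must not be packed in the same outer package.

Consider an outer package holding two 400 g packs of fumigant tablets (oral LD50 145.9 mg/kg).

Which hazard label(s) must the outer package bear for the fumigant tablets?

Category TX

The fumigant tablets have oral LD50 145.9 mg/kg, which is < 200 mg/kg, so they are Category TX (Toxic).
Only the Category TX label is required.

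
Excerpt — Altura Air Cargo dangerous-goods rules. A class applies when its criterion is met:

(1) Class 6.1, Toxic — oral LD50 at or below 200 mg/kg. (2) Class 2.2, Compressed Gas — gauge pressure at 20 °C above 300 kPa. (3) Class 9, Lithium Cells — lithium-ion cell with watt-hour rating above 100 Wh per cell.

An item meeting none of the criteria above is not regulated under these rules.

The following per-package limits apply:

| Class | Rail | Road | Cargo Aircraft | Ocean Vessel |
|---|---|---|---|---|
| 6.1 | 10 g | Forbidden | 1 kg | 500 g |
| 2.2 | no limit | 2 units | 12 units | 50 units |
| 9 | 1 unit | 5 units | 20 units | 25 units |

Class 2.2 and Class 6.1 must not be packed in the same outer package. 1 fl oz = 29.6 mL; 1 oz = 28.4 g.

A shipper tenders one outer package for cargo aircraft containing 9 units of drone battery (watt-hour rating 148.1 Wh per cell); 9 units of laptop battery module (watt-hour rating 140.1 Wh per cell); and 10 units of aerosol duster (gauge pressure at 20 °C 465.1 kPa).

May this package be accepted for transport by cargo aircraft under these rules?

The drone battery has watt-hour rating 148.1 Wh per cell, which is > 100 Wh per cell, so it is Class 9 (Lithium Cells).
With watt-hour rating 140.1 Wh per cell (> 100 Wh per cell), the laptop battery module falls in Class 9.
Gauge pressure at 20 °C 465.1 kPa meets the Class 2.2 criterion (Compressed Gas), so the aerosol duster is Class 2.2.
Class 9 net quantity: 9 units + 9 units = 18 units.
That is within the Class 9 cargo aircraft limit of 20 units.
Class 2.2 quantity: 10 units.
That is within the Class 2.2 cargo aircraft limit of 12 units.
The segregation rule (Class 2.2 with Class 6.1) does not apply to Class 9 with Class 2.2.
Every hazard class is within its cargo aircraft limit and no segregation rule is violated.

Yes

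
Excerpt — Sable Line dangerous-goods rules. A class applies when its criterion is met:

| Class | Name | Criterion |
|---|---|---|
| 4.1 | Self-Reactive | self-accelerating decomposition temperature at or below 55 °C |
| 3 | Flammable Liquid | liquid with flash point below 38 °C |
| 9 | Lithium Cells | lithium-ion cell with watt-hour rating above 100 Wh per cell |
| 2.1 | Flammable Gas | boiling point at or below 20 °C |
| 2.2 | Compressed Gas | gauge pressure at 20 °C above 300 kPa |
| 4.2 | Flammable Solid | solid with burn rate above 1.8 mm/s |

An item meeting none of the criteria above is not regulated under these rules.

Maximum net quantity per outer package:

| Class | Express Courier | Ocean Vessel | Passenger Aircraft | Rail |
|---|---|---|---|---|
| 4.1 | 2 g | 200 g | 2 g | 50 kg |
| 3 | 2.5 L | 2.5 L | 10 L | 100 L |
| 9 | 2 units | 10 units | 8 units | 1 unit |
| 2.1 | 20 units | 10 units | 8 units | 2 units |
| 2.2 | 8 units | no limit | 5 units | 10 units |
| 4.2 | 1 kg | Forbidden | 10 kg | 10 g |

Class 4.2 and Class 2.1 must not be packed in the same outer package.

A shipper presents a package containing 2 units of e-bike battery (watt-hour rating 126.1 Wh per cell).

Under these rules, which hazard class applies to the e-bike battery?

The e-bike battery has watt-hour rating 126.1 Wh per cell, which is > 100 Wh per cell, so it is Class 9 (Lithium Cells).

Class 9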